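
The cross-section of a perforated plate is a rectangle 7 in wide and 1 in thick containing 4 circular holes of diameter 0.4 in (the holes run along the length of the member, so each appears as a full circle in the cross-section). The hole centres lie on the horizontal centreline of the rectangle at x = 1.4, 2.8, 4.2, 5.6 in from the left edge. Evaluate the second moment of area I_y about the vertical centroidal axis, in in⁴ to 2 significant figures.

Treat the section as a set of non-overlapping primitives; coordinates are from the bounding-box lower-left.
Plate: 7 × 1, A = 7 in², x = 3.5 in, Ī = 28.58 in⁴.
Hole 1 (subtracted): ⌀0.4, A = 0.1257 in², x = 1.4 in, Ī = 0.001257 in⁴.
Hole 2 (subtracted): ⌀0.4, A = 0.1257 in², x = 2.8 in, Ī = 0.001257 in⁴.
Hole 3 (subtracted): ⌀0.4, A = 0.1257 in², x = 4.2 in, Ī = 0.001257 in⁴.
Hole 4 (subtracted): ⌀0.4, A = 0.1257 in², x = 5.6 in, Ī = 0.001257 in⁴.
By symmetry the centroid is at mid-width, x̄ = 3.5 in.
Transfer each piece to the vertical centroidal axis using Ī + A·d² with d = x − 3.5:
  plate: d = 0 in → contributes +28.58 in⁴
  hole 1: d = -2.1 in → contributes −0.5554 in⁴
  hole 2: d = -0.7 in → contributes −0.06283 in⁴
  hole 3: d = 0.7 in → contributes −0.06283 in⁴
  hole 4: d = 2.1 in → contributes −0.5554 in⁴
Total I = 27.35 in⁴.

I_y ≈ 27 in⁴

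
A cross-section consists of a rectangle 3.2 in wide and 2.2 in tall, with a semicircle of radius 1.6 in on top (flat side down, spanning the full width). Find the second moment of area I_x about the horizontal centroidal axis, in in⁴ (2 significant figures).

Break the section into simple shapes (no overlaps), measuring from the bottom-left corner of the bounding box.
Rectangular body: 3.2 × 2.2, A = 7.04 in², y = 1.1 in, Ī = 2.839 in⁴.
Semicircular cap: semicircle r = 1.6, A = 4.021 in², y = 2.879 in, Ī = 0.7193 in⁴.
Centroid: ȳ = ΣA·y / ΣA = 1.747 in.
Transfer each piece to the horizontal centroidal axis using Ī + A·d² with d = y − 1.747:
  rectangular body: d = -0.6468 in → contributes +5.784 in⁴
  semicircular cap: d = 1.132 in → contributes +5.875 in⁴
Total I = 11.66 in⁴.

I_x ≈ 12 in⁴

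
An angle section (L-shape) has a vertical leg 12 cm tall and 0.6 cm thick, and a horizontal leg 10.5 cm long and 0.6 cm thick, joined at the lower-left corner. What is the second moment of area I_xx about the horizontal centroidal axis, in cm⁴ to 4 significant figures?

I_xx ≈ 192.3 cm⁴

Split into non-overlapping primitives; take the origin at the lower-left of the bounding box.
Vertical leg: 0.6 × 12, A = 7.2 cm², y = 6 cm, Ī = 86.4 cm⁴.
Horizontal leg (remainder): 9.9 × 0.6, A = 5.94 cm², y = 0.3 cm, Ī = 0.1782 cm⁴.
Centroid: ȳ = ΣA·y / ΣA = 3.42329 cm.
Transfer each piece to the horizontal centroidal axis using Ī + A·d² with d = y − 3.42329:
  vertical leg: d = 2.57671 cm → contributes +134.204 cm⁴
  horizontal leg (remainder): d = -3.12329 cm → contributes +58.1225 cm⁴
Total I = 192.326 cm⁴.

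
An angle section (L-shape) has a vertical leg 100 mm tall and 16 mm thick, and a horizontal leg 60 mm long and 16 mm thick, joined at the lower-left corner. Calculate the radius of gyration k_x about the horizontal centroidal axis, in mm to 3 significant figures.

Break the section into simple shapes (no overlaps), measuring from the bottom-left corner of the bounding box.
Vertical leg: 16 × 100, A = 1 600 mm², y = 50 mm, Ī = 1 333 333 mm⁴.
Horizontal leg (remainder): 44 × 16, A = 704 mm², y = 8 mm, Ī = 15 019 mm⁴.
Centroid: ȳ = ΣA·y / ΣA = 37.167 mm.
Transfer each piece to the horizontal centroidal axis using Ī + A·d² with d = y − 37.167:
  vertical leg: d = 12.833 mm → contributes +1 596 844 mm⁴
  horizontal leg (remainder): d = -29.167 mm → contributes +613 908 mm⁴
Total I = 2 210 752 mm⁴.
Radius of gyration: k = √(I/A) = √(2 210 752 / 2 304) = 30.976 mm.

k_x ≈ 31.0 mm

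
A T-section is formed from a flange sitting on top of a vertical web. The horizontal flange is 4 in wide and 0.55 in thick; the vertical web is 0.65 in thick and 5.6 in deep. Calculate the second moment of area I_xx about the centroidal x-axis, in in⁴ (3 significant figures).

I_xx ≈ 22.5 in⁴

Decompose the section into non-overlapping parts with the origin at the bottom-left of its bounding rectangle.
Flange: 4 × 0.55, A = 2.2 in², y = 5.875 in, Ī = 0.055458 in⁴.
Web: 0.65 × 5.6, A = 3.64 in², y = 2.8 in, Ī = 9.5125 in⁴.
Centroid: ȳ = ΣA·y / ΣA = 3.9584 in.
Transfer each piece to the centroidal x-axis using Ī + A·d² with d = y − 3.9584:
  flange: d = 1.9166 in → contributes +8.1369 in⁴
  web: d = -1.1584 in → contributes +14.397 in⁴
Total I = 22.534 in⁴.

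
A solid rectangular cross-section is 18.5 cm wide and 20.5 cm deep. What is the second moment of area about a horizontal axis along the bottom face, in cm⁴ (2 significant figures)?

The section: 18.5 × 20.5, A = 379.3 cm², y = 10.25 cm, Ī = 13 282 cm⁴.
Transfer it to the base of the section using Ī + A·d² with d = y − 0:
  the section: d = 10.25 cm → contributes +53 127 cm⁴
Total I = 53 127 cm⁴.

I_base ≈ 5.3 × 10⁴ cm⁴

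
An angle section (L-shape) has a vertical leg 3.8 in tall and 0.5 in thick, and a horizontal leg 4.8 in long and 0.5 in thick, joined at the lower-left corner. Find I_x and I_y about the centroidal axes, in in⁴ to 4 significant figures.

I_x ≈ 5.077 in⁴, I_y ≈ 9.162 in⁴

Treat the section as a set of non-overlapping primitives; coordinates are from the bounding-box lower-left.
Vertical leg: 0.5 × 3.8, A = 1.9 in², y = 1.9 in, Ī = 2.28633 in⁴.
Horizontal leg (remainder): 4.3 × 0.5, A = 2.15 in², y = 0.25 in, Ī = 0.0447917 in⁴.
Centroid: ȳ = ΣA·y / ΣA = 1.02407 in.
Transfer each piece to the centroidal x-axis using Ī + A·d² with d = y − 1.02407:
  vertical leg: d = 0.875926 in → contributes +3.7441 in⁴
  horizontal leg (remainder): d = -0.774074 in → contributes +1.33305 in⁴
Total I = 5.07715 in⁴.
For the y-axis: x̄ = 1.52407 in.
Repeating about the centroidal y-axis gives I_y = 9.16215 in⁴.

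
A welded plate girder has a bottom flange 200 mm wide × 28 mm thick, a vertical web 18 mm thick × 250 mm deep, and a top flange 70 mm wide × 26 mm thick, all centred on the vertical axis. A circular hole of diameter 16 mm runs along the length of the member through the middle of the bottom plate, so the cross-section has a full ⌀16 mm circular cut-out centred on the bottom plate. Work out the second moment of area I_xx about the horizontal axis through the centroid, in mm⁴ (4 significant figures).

I_xx ≈ 1.416 × 10⁸ mm⁴

Break the section into simple shapes (no overlaps), measuring from the bottom-left corner of the bounding box.
Bottom plate: 200 × 28, A = 5 600 mm², y = 14 mm, Ī = 365 867 mm⁴.
Web plate: 18 × 250, A = 4 500 mm², y = 153 mm, Ī = 23 437 500 mm⁴.
Top plate: 70 × 26, A = 1 820 mm², y = 291 mm, Ī = 102 527 mm⁴.
Hole (subtracted): ⌀16, A = 201.062 mm², y = 14 mm, Ī = 3216.99 mm⁴.
Centroid: ȳ = ΣA·y / ΣA = 110.394 mm.
Transfer each piece to the horizontal axis through the centroid using Ī + A·d² with d = y − 110.394:
  bottom plate: d = -96.3944 mm → contributes +52 400 396 mm⁴
  web plate: d = 42.6056 mm → contributes +31 606 067 mm⁴
  top plate: d = 180.606 mm → contributes +59 467 983 mm⁴
  hole: d = -96.3944 mm → contributes −1 871 460 mm⁴
Total I = 141 602 987 mm⁴.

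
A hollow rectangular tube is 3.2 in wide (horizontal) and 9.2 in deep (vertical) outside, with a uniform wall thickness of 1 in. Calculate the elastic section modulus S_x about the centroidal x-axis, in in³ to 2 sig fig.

S_x ≈ 37 in³

Break the section into simple shapes (no overlaps), measuring from the bottom-left corner of the bounding box.
Outer rectangle: 3.2 × 9.2, A = 29.44 in², y = 4.6 in, Ī = 207.7 in⁴.
Inner void (subtracted): 1.2 × 7.2, A = 8.64 in², y = 4.6 in, Ī = 37.32 in⁴.
By symmetry the centroid is at mid-height, ȳ = 4.6 in.
All pieces are centred on the centroidal x-axis, so I = ΣĪ (holes subtracted) = 170.3 in⁴.
Extreme fibre distance c = 4.6 in; S = I/c = 37.03 in³.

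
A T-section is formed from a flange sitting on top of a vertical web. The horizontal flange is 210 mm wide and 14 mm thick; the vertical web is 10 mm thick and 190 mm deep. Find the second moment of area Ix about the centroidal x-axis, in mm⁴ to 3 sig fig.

Decompose the section into non-overlapping parts with the origin at the bottom-left of its bounding rectangle.
Flange: 210 × 14, A = 2 940 mm², y = 197 mm, Ī = 48 020 mm⁴.
Web: 10 × 190, A = 1 900 mm², y = 95 mm, Ī = 5 715 833 mm⁴.
Centroid: ȳ = ΣA·y / ΣA = 156.96 mm.
Transfer each piece to the centroidal x-axis using Ī + A·d² with d = y − 156.96:
  flange: d = 40.041 mm → contributes +4 761 744 mm⁴
  web: d = -61.959 mm → contributes +13 009 701 mm⁴
Total I = 17 771 445 mm⁴.

Ix ≈ 1.78 × 10⁷ mm⁴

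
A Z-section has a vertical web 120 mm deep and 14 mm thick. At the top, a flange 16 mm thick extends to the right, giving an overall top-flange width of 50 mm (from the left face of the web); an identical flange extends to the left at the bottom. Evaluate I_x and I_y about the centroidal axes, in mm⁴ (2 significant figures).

I_x ≈ 5.2 × 10⁶ mm⁴, I_y ≈ 8.7 × 10⁵ mm⁴

Split into non-overlapping primitives; take the origin at the lower-left of the bounding box.
Web: 14 × 120, A = 1 680 mm², y = 60 mm, Ī = 2 016 000 mm⁴.
Top flange (beyond web): 36 × 16, A = 576 mm², y = 112 mm, Ī = 12 288 mm⁴.
Bottom flange (beyond web): 36 × 16, A = 576 mm², y = 8 mm, Ī = 12 288 mm⁴.
Centroid: ȳ = ΣA·y / ΣA = 60 mm.
Transfer each piece to the centroidal x-axis using Ī + A·d² with d = y − 60:
  web: d = 0 mm → contributes +2 016 000 mm⁴
  top flange (beyond web): d = 52 mm → contributes +1 569 792 mm⁴
  bottom flange (beyond web): d = -52 mm → contributes +1 569 792 mm⁴
Total I = 5 155 584 mm⁴.
For the y-axis: x̄ = 43 mm.
Repeating about the centroidal y-axis gives I_y = 871 856 mm⁴.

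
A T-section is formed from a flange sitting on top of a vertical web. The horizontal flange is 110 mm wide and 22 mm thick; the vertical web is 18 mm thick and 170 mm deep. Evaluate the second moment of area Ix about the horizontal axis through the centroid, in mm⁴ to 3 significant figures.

Split into non-overlapping primitives; take the origin at the lower-left of the bounding box.
Flange: 110 × 22, A = 2 420 mm², y = 181 mm, Ī = 97 607 mm⁴.
Web: 18 × 170, A = 3 060 mm², y = 85 mm, Ī = 7 369 500 mm⁴.
Centroid: ȳ = ΣA·y / ΣA = 127.39 mm.
Transfer each piece to the horizontal axis through the centroid using Ī + A·d² with d = y − 127.39:
  flange: d = 53.606 mm → contributes +7 051 685 mm⁴
  web: d = -42.394 mm → contributes +12 869 130 mm⁴
Total I = 19 920 815 mm⁴.

Ix ≈ 1.99 × 10⁷ mm⁴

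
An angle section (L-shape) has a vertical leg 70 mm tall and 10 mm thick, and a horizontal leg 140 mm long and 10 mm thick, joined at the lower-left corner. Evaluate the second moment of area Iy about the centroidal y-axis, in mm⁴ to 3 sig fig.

Iy ≈ 4.07 × 10⁶ mm⁴

Decompose the section into non-overlapping parts with the origin at the bottom-left of its bounding rectangle.
Vertical leg: 10 × 70, A = 700 mm², x = 5 mm, Ī = 5833.3 mm⁴.
Horizontal leg (remainder): 130 × 10, A = 1 300 mm², x = 75 mm, Ī = 1 830 833 mm⁴.
Centroid: x̄ = ΣA·x / ΣA = 50.5 mm.
Transfer each piece to the centroidal y-axis using Ī + A·d² with d = x − 50.5:
  vertical leg: d = -45.5 mm → contributes +1 455 008 mm⁴
  horizontal leg (remainder): d = 24.5 mm → contributes +2 611 158 mm⁴
Total I = 4 066 167 mm⁴.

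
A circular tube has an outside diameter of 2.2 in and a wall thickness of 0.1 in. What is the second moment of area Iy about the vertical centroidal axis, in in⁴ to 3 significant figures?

Decompose the section into non-overlapping parts with the origin at the bottom-left of its bounding rectangle.
Outer circle: ⌀2.2, A = 3.8013 in², x = 1.1 in, Ī = 1.1499 in⁴.
Bore (subtracted): ⌀2, A = 3.1416 in², x = 1.1 in, Ī = 0.7854 in⁴.
By symmetry the centroid is at mid-width, x̄ = 1.1 in.
All pieces are centred on the vertical centroidal axis, so I = ΣĪ (holes subtracted) = 0.3645 in⁴.

Iy ≈ 0.365 in⁴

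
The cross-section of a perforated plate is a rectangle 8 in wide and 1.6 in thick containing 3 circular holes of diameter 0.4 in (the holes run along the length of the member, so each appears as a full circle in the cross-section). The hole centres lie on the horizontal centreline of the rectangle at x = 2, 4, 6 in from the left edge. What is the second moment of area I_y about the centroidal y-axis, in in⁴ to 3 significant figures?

I_y ≈ 67.3 in⁴

Split into non-overlapping primitives; take the origin at the lower-left of the bounding box.
Plate: 8 × 1.6, A = 12.8 in², x = 4 in, Ī = 68.267 in⁴.
Hole 1 (subtracted): ⌀0.4, A = 0.12566 in², x = 2 in, Ī = 0.0012566 in⁴.
Hole 2 (subtracted): ⌀0.4, A = 0.12566 in², x = 4 in, Ī = 0.0012566 in⁴.
Hole 3 (subtracted): ⌀0.4, A = 0.12566 in², x = 6 in, Ī = 0.0012566 in⁴.
By symmetry the centroid is at mid-width, x̄ = 4 in.
Transfer each piece to the centroidal y-axis using Ī + A·d² with d = x − 4:
  plate: d = 0 in → contributes +68.267 in⁴
  hole 1: d = -2 in → contributes −0.50391 in⁴
  hole 2: d = 0 in → contributes −0.0012566 in⁴
  hole 3: d = 2 in → contributes −0.50391 in⁴
Total I = 67.258 in⁴.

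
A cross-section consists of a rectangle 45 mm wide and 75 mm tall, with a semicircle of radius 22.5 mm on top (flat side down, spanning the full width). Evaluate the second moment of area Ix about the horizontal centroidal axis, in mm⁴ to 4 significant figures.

Ix ≈ 3.035 × 10⁶ mm⁴

Break the section into simple shapes (no overlaps), measuring from the bottom-left corner of the bounding box.
Rectangular body: 45 × 75, A = 3 375 mm², y = 37.5 mm, Ī = 1 582 031 mm⁴.
Semicircular cap: semicircle r = 22.5, A = 795.216 mm², y = 84.5493 mm, Ī = 28129.5 mm⁴.
Centroid: ȳ = ΣA·y / ΣA = 46.4718 mm.
Transfer each piece to the horizontal centroidal axis using Ī + A·d² with d = y − 46.4718:
  rectangular body: d = -8.9718 mm → contributes +1 853 696 mm⁴
  semicircular cap: d = 38.0775 mm → contributes +1 181 109 mm⁴
Total I = 3 034 805 mm⁴.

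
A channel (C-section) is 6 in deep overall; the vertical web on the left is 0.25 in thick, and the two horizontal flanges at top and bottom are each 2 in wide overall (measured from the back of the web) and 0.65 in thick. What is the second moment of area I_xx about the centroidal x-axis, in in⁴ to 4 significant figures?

Split into non-overlapping primitives; take the origin at the lower-left of the bounding box.
Web: 0.25 × 6, A = 1.5 in², y = 3 in, Ī = 4.5 in⁴.
Top flange (beyond web): 1.75 × 0.65, A = 1.1375 in², y = 5.675 in, Ī = 0.0400495 in⁴.
Bottom flange (beyond web): 1.75 × 0.65, A = 1.1375 in², y = 0.325 in, Ī = 0.0400495 in⁴.
By symmetry the centroid is at mid-height, ȳ = 3 in.
Transfer each piece to the centroidal x-axis using Ī + A·d² with d = y − 3:
  web: d = 0 in → contributes +4.5 in⁴
  top flange (beyond web): d = 2.675 in → contributes +8.17957 in⁴
  bottom flange (beyond web): d = -2.675 in → contributes +8.17957 in⁴
Total I = 20.8591 in⁴.

I_xx ≈ 20.86 in⁴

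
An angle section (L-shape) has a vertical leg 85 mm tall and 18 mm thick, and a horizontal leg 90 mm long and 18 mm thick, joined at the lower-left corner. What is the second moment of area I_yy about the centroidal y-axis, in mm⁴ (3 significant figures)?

I_yy ≈ 2.02 × 10⁶ mm⁴

Split into non-overlapping primitives; take the origin at the lower-left of the bounding box.
Vertical leg: 18 × 85, A = 1 530 mm², x = 9 mm, Ī = 41 310 mm⁴.
Horizontal leg (remainder): 72 × 18, A = 1 296 mm², x = 54 mm, Ī = 559 872 mm⁴.
Centroid: x̄ = ΣA·x / ΣA = 29.637 mm.
Transfer each piece to the centroidal y-axis using Ī + A·d² with d = x − 29.637:
  vertical leg: d = -20.637 mm → contributes +692 912 mm⁴
  horizontal leg (remainder): d = 24.363 mm → contributes +1 329 124 mm⁴
Total I = 2 022 036 mm⁴.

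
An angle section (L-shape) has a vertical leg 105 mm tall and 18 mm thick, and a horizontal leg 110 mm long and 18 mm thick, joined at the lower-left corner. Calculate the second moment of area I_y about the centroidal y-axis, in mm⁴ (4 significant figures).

Split into non-overlapping primitives; take the origin at the lower-left of the bounding box.
Vertical leg: 18 × 105, A = 1 890 mm², x = 9 mm, Ī = 51 030 mm⁴.
Horizontal leg (remainder): 92 × 18, A = 1 656 mm², x = 64 mm, Ī = 1 168 032 mm⁴.
Centroid: x̄ = ΣA·x / ΣA = 34.6853 mm.
Transfer each piece to the centroidal y-axis using Ī + A·d² with d = x − 34.6853:
  vertical leg: d = -25.6853 mm → contributes +1 297 926 mm⁴
  horizontal leg (remainder): d = 29.3147 mm → contributes +2 591 120 mm⁴
Total I = 3 889 047 mm⁴.

I_y ≈ 3.889 × 10⁶ mm⁴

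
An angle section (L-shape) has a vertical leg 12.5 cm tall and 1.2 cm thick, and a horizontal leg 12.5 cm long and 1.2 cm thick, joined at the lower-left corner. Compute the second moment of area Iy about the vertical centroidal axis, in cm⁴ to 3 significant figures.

Break the section into simple shapes (no overlaps), measuring from the bottom-left corner of the bounding box.
Vertical leg: 1.2 × 12.5, A = 15 cm², x = 0.6 cm, Ī = 1.8 cm⁴.
Horizontal leg (remainder): 11.3 × 1.2, A = 13.56 cm², x = 6.85 cm, Ī = 144.29 cm⁴.
Centroid: x̄ = ΣA·x / ΣA = 3.5674 cm.
Transfer each piece to the vertical centroidal axis using Ī + A·d² with d = x − 3.5674:
  vertical leg: d = -2.9674 cm → contributes +133.89 cm⁴
  horizontal leg (remainder): d = 3.2826 cm → contributes +290.4 cm⁴
Total I = 424.29 cm⁴.

Iy ≈ 424 cm⁴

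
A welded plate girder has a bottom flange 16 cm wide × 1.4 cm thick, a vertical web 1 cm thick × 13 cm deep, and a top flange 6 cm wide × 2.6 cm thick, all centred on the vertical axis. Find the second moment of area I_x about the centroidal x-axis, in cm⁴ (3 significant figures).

Split into non-overlapping primitives; take the origin at the lower-left of the bounding box.
Bottom plate: 16 × 1.4, A = 22.4 cm², y = 0.7 cm, Ī = 3.6587 cm⁴.
Web plate: 1 × 13, A = 13 cm², y = 7.9 cm, Ī = 183.08 cm⁴.
Top plate: 6 × 2.6, A = 15.6 cm², y = 15.7 cm, Ī = 8.788 cm⁴.
Centroid: ȳ = ΣA·y / ΣA = 7.1235 cm.
Transfer each piece to the centroidal x-axis using Ī + A·d² with d = y − 7.1235:
  bottom plate: d = -6.4235 cm → contributes +927.92 cm⁴
  web plate: d = 0.77647 cm → contributes +190.92 cm⁴
  top plate: d = 8.5765 cm → contributes +1156.3 cm⁴
Total I = 2275.1 cm⁴.

I_x ≈ 2280 cm⁴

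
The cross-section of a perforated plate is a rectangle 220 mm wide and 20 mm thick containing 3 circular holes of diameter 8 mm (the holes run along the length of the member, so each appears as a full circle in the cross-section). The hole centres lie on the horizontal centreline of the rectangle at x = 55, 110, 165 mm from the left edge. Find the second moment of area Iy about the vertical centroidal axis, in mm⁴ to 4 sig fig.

Break the section into simple shapes (no overlaps), measuring from the bottom-left corner of the bounding box.
Plate: 220 × 20, A = 4 400 mm², x = 110 mm, Ī = 17 746 667 mm⁴.
Hole 1 (subtracted): ⌀8, A = 50.2655 mm², x = 55 mm, Ī = 201.062 mm⁴.
Hole 2 (subtracted): ⌀8, A = 50.2655 mm², x = 110 mm, Ī = 201.062 mm⁴.
Hole 3 (subtracted): ⌀8, A = 50.2655 mm², x = 165 mm, Ī = 201.062 mm⁴.
By symmetry the centroid is at mid-width, x̄ = 110 mm.
Transfer each piece to the vertical centroidal axis using Ī + A·d² with d = x − 110:
  plate: d = 0 mm → contributes +17 746 667 mm⁴
  hole 1: d = -55 mm → contributes −152 254 mm⁴
  hole 2: d = 0 mm → contributes −201.062 mm⁴
  hole 3: d = 55 mm → contributes −152 254 mm⁴
Total I = 17 441 957 mm⁴.

Iy ≈ 1.744 × 10⁷ mm⁴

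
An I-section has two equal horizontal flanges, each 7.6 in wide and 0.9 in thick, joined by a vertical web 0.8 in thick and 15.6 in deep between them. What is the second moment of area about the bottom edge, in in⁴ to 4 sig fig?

Decompose the section into non-overlapping parts with the origin at the bottom-left of its bounding rectangle.
Bottom flange: 7.6 × 0.9, A = 6.84 in², y = 0.45 in, Ī = 0.4617 in⁴.
Web: 0.8 × 15.6, A = 12.48 in², y = 8.7 in, Ī = 253.094 in⁴.
Top flange: 7.6 × 0.9, A = 6.84 in², y = 16.95 in, Ī = 0.4617 in⁴.
Transfer each piece to a horizontal axis along the bottom face using Ī + A·d² with d = y − 0:
  bottom flange: d = 0.45 in → contributes +1.8468 in⁴
  web: d = 8.7 in → contributes +1197.71 in⁴
  top flange: d = 16.95 in → contributes +1965.61 in⁴
Total I = 3165.16 in⁴.

I_base ≈ 3165 in⁴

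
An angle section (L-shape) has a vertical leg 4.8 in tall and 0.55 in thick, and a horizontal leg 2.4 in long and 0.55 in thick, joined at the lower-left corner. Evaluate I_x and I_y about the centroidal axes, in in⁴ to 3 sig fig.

Break the section into simple shapes (no overlaps), measuring from the bottom-left corner of the bounding box.
Vertical leg: 0.55 × 4.8, A = 2.64 in², y = 2.4 in, Ī = 5.0688 in⁴.
Horizontal leg (remainder): 1.85 × 0.55, A = 1.0175 in², y = 0.275 in, Ī = 0.025649 in⁴.
Centroid: ȳ = ΣA·y / ΣA = 1.8088 in.
Transfer each piece to the centroidal x-axis using Ī + A·d² with d = y − 1.8088:
  vertical leg: d = 0.59117 in → contributes +5.9914 in⁴
  horizontal leg (remainder): d = -1.5338 in → contributes +2.4195 in⁴
Total I = 8.4109 in⁴.
For the y-axis: x̄ = 0.60883 in.
Repeating about the centroidal y-axis gives I_y = 1.4143 in⁴.

I_x ≈ 8.41 in⁴, I_y ≈ 1.41 in⁴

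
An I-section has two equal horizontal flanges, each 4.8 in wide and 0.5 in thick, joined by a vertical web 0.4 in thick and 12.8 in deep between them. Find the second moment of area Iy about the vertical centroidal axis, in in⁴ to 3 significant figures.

Split into non-overlapping primitives; take the origin at the lower-left of the bounding box.
Bottom flange: 4.8 × 0.5, A = 2.4 in², x = 2.4 in, Ī = 4.608 in⁴.
Web: 0.4 × 12.8, A = 5.12 in², x = 2.4 in, Ī = 0.068267 in⁴.
Top flange: 4.8 × 0.5, A = 2.4 in², x = 2.4 in, Ī = 4.608 in⁴.
By symmetry the centroid is at mid-width, x̄ = 2.4 in.
All pieces are centred on the vertical centroidal axis, so I = ΣĪ = 9.2843 in⁴.

Iy ≈ 9.28 in⁴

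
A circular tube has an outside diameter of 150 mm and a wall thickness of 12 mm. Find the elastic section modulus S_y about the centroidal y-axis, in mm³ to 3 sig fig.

Split into non-overlapping primitives; take the origin at the lower-left of the bounding box.
Outer circle: ⌀150, A = 17 671 mm², x = 75 mm, Ī = 24 850 489 mm⁴.
Bore (subtracted): ⌀126, A = 12 469 mm², x = 75 mm, Ī = 12 372 347 mm⁴.
By symmetry the centroid is at mid-width, x̄ = 75 mm.
All pieces are centred on the centroidal y-axis, so I = ΣĪ (holes subtracted) = 12 478 142 mm⁴.
Extreme fibre distance c = 75 mm; S = I/c = 166 375 mm³.

S_y ≈ 1.66 × 10⁵ mm³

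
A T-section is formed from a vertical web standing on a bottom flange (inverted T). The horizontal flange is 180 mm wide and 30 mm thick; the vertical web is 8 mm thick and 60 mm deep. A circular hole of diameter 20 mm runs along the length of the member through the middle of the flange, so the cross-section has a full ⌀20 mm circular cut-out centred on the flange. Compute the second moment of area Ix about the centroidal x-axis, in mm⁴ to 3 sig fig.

Split into non-overlapping primitives; take the origin at the lower-left of the bounding box.
Flange: 180 × 30, A = 5 400 mm², y = 15 mm, Ī = 405 000 mm⁴.
Web: 8 × 60, A = 480 mm², y = 60 mm, Ī = 144 000 mm⁴.
Hole (subtracted): ⌀20, A = 314.16 mm², y = 15 mm, Ī = 7 854 mm⁴.
Centroid: ȳ = ΣA·y / ΣA = 18.881 mm.
Transfer each piece to the centroidal x-axis using Ī + A·d² with d = y − 18.881:
  flange: d = -3.8808 mm → contributes +486 328 mm⁴
  web: d = 41.119 mm → contributes +955 578 mm⁴
  hole: d = -3.8808 mm → contributes −12 585 mm⁴
Total I = 1 429 320 mm⁴.

Ix ≈ 1.43 × 10⁶ mm⁴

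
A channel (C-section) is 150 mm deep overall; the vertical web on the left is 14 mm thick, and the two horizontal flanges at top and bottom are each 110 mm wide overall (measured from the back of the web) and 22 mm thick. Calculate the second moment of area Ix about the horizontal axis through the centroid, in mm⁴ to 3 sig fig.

Decompose the section into non-overlapping parts with the origin at the bottom-left of its bounding rectangle.
Web: 14 × 150, A = 2 100 mm², y = 75 mm, Ī = 3 937 500 mm⁴.
Top flange (beyond web): 96 × 22, A = 2 112 mm², y = 139 mm, Ī = 85 184 mm⁴.
Bottom flange (beyond web): 96 × 22, A = 2 112 mm², y = 11 mm, Ī = 85 184 mm⁴.
By symmetry the centroid is at mid-height, ȳ = 75 mm.
Transfer each piece to the horizontal axis through the centroid using Ī + A·d² with d = y − 75:
  web: d = 0 mm → contributes +3 937 500 mm⁴
  top flange (beyond web): d = 64 mm → contributes +8 735 936 mm⁴
  bottom flange (beyond web): d = -64 mm → contributes +8 735 936 mm⁴
Total I = 21 409 372 mm⁴.

Ix ≈ 2.14 × 10⁷ mm⁴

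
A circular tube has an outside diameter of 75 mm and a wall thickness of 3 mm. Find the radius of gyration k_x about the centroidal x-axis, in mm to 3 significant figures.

Decompose the section into non-overlapping parts with the origin at the bottom-left of its bounding rectangle.
Outer circle: ⌀75, A = 4417.9 mm², y = 37.5 mm, Ī = 1 553 156 mm⁴.
Bore (subtracted): ⌀69, A = 3739.3 mm², y = 37.5 mm, Ī = 1 112 670 mm⁴.
By symmetry the centroid is at mid-height, ȳ = 37.5 mm.
All pieces are centred on the centroidal x-axis, so I = ΣĪ (holes subtracted) = 440 486 mm⁴.
Radius of gyration: k = √(I/A) = √(440 486 / 678.58) = 25.478 mm.

k_x ≈ 25.5 mm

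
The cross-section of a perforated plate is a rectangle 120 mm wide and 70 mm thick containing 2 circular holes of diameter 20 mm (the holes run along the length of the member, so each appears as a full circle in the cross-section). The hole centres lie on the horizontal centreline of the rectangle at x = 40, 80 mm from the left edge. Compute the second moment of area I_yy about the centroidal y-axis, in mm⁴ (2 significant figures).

Treat the section as a set of non-overlapping primitives; coordinates are from the bounding-box lower-left.
Plate: 120 × 70, A = 8 400 mm², x = 60 mm, Ī = 10 080 000 mm⁴.
Hole 1 (subtracted): ⌀20, A = 314.2 mm², x = 40 mm, Ī = 7 854 mm⁴.
Hole 2 (subtracted): ⌀20, A = 314.2 mm², x = 80 mm, Ī = 7 854 mm⁴.
By symmetry the centroid is at mid-width, x̄ = 60 mm.
Transfer each piece to the centroidal y-axis using Ī + A·d² with d = x − 60:
  plate: d = 0 mm → contributes +10 080 000 mm⁴
  hole 1: d = -20 mm → contributes −133 518 mm⁴
  hole 2: d = 20 mm → contributes −133 518 mm⁴
Total I = 9 812 965 mm⁴.

I_yy ≈ 9.8 × 10⁶ mm⁴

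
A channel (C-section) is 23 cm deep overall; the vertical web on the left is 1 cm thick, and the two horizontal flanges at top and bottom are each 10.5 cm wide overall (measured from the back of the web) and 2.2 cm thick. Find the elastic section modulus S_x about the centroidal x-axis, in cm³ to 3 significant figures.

S_x ≈ 483 cm³

Decompose the section into non-overlapping parts with the origin at the bottom-left of its bounding rectangle.
Web: 1 × 23, A = 23 cm², y = 11.5 cm, Ī = 1013.9 cm⁴.
Top flange (beyond web): 9.5 × 2.2, A = 20.9 cm², y = 21.9 cm, Ī = 8.4297 cm⁴.
Bottom flange (beyond web): 9.5 × 2.2, A = 20.9 cm², y = 1.1 cm, Ī = 8.4297 cm⁴.
By symmetry the centroid is at mid-height, ȳ = 11.5 cm.
Transfer each piece to the centroidal x-axis using Ī + A·d² with d = y − 11.5:
  web: d = 0 cm → contributes +1013.9 cm⁴
  top flange (beyond web): d = 10.4 cm → contributes +2 269 cm⁴
  bottom flange (beyond web): d = -10.4 cm → contributes +2 269 cm⁴
Total I = 5551.9 cm⁴.
Extreme fibre distance c = 11.5 cm; S = I/c = 482.77 cm³.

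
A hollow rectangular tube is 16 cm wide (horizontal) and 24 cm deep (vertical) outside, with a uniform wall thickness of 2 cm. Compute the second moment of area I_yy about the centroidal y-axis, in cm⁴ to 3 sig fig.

I_yy ≈ 5310 cm⁴

Decompose the section into non-overlapping parts with the origin at the bottom-left of its bounding rectangle.
Outer rectangle: 16 × 24, A = 384 cm², x = 8 cm, Ī = 8 192 cm⁴.
Inner void (subtracted): 12 × 20, A = 240 cm², x = 8 cm, Ī = 2 880 cm⁴.
By symmetry the centroid is at mid-width, x̄ = 8 cm.
All pieces are centred on the centroidal y-axis, so I = ΣĪ (holes subtracted) = 5 312 cm⁴.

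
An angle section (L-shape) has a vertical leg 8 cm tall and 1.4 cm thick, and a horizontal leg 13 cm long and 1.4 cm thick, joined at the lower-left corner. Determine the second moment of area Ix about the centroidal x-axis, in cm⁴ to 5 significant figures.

Decompose the section into non-overlapping parts with the origin at the bottom-left of its bounding rectangle.
Vertical leg: 1.4 × 8, A = 11.2 cm², y = 4 cm, Ī = 59.73333 cm⁴.
Horizontal leg (remainder): 11.6 × 1.4, A = 16.24 cm², y = 0.7 cm, Ī = 2.652533 cm⁴.
Centroid: ȳ = ΣA·y / ΣA = 2.046939 cm.
Transfer each piece to the centroidal x-axis using Ī + A·d² with d = y − 2.046939:
  vertical leg: d = 1.953061 cm → contributes +102.4552 cm⁴
  horizontal leg (remainder): d = -1.346939 cm → contributes +32.11586 cm⁴
Total I = 134.571 cm⁴.

Ix ≈ 134.57 cm⁴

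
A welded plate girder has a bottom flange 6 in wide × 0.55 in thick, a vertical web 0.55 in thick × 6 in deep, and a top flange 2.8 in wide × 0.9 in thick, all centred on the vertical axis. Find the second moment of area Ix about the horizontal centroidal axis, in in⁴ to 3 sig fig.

Ix ≈ 75.1 in⁴

Break the section into simple shapes (no overlaps), measuring from the bottom-left corner of the bounding box.
Bottom plate: 6 × 0.55, A = 3.3 in², y = 0.275 in, Ī = 0.083188 in⁴.
Web plate: 0.55 × 6, A = 3.3 in², y = 3.55 in, Ī = 9.9 in⁴.
Top plate: 2.8 × 0.9, A = 2.52 in², y = 7 in, Ī = 0.1701 in⁴.
Centroid: ȳ = ΣA·y / ΣA = 3.3183 in.
Transfer each piece to the horizontal centroidal axis using Ī + A·d² with d = y − 3.3183:
  bottom plate: d = -3.0433 in → contributes +30.646 in⁴
  web plate: d = 0.23174 in → contributes +10.077 in⁴
  top plate: d = 3.6817 in → contributes +34.329 in⁴
Total I = 75.052 in⁴.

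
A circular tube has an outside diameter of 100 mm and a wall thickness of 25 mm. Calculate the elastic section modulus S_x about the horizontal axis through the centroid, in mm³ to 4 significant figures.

Treat the section as a set of non-overlapping primitives; coordinates are from the bounding-box lower-left.
Outer circle: ⌀100, A = 7853.98 mm², y = 50 mm, Ī = 4 908 739 mm⁴.
Bore (subtracted): ⌀50, A = 1963.5 mm², y = 50 mm, Ī = 306 796 mm⁴.
By symmetry the centroid is at mid-height, ȳ = 50 mm.
All pieces are centred on the horizontal axis through the centroid, so I = ΣĪ (holes subtracted) = 4 601 942 mm⁴.
Extreme fibre distance c = 50 mm; S = I/c = 92038.8 mm³.

S_x ≈ 9.204 × 10⁴ mm³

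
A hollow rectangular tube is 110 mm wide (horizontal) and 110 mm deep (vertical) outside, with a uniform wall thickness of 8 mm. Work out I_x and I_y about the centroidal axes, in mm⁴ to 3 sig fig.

I_x ≈ 5.69 × 10⁶ mm⁴, I_y ≈ 5.69 × 10⁶ mm⁴

Break the section into simple shapes (no overlaps), measuring from the bottom-left corner of the bounding box.
Outer rectangle: 110 × 110, A = 12 100 mm², y = 55 mm, Ī = 12 200 833 mm⁴.
Inner void (subtracted): 94 × 94, A = 8 836 mm², y = 55 mm, Ī = 6 506 241 mm⁴.
By symmetry the centroid is at mid-height, ȳ = 55 mm.
All pieces are centred on the centroidal x-axis, so I = ΣĪ (holes subtracted) = 5 694 592 mm⁴.
Repeating about the centroidal y-axis gives I_y = 5 694 592 mm⁴.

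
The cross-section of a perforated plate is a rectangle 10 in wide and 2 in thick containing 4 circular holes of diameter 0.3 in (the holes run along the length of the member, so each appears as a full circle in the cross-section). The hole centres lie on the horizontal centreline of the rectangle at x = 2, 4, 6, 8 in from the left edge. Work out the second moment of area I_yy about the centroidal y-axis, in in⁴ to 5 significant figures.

I_yy ≈ 165.25 in⁴

Treat the section as a set of non-overlapping primitives; coordinates are from the bounding-box lower-left.
Plate: 10 × 2, A = 20 in², x = 5 in, Ī = 166.6667 in⁴.
Hole 1 (subtracted): ⌀0.3, A = 0.07068583 in², x = 2 in, Ī = 0.0003976078 in⁴.
Hole 2 (subtracted): ⌀0.3, A = 0.07068583 in², x = 4 in, Ī = 0.0003976078 in⁴.
Hole 3 (subtracted): ⌀0.3, A = 0.07068583 in², x = 6 in, Ī = 0.0003976078 in⁴.
Hole 4 (subtracted): ⌀0.3, A = 0.07068583 in², x = 8 in, Ī = 0.0003976078 in⁴.
By symmetry the centroid is at mid-width, x̄ = 5 in.
Transfer each piece to the centroidal y-axis using Ī + A·d² with d = x − 5:
  plate: d = 0 in → contributes +166.6667 in⁴
  hole 1: d = -3 in → contributes −0.6365701 in⁴
  hole 2: d = -1 in → contributes −0.07108344 in⁴
  hole 3: d = 1 in → contributes −0.07108344 in⁴
  hole 4: d = 3 in → contributes −0.6365701 in⁴
Total I = 165.2514 in⁴.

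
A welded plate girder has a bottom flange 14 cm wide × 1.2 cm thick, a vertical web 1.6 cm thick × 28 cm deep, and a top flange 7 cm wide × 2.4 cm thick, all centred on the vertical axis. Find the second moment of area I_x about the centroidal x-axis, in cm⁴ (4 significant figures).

Treat the section as a set of non-overlapping primitives; coordinates are from the bounding-box lower-left.
Bottom plate: 14 × 1.2, A = 16.8 cm², y = 0.6 cm, Ī = 2.016 cm⁴.
Web plate: 1.6 × 28, A = 44.8 cm², y = 15.2 cm, Ī = 2926.93 cm⁴.
Top plate: 7 × 2.4, A = 16.8 cm², y = 30.4 cm, Ī = 8.064 cm⁴.
Centroid: ȳ = ΣA·y / ΣA = 15.3286 cm.
Transfer each piece to the centroidal x-axis using Ī + A·d² with d = y − 15.3286:
  bottom plate: d = -14.7286 cm → contributes +3646.45 cm⁴
  web plate: d = -0.128571 cm → contributes +2927.67 cm⁴
  top plate: d = 15.0714 cm → contributes +3824.15 cm⁴
Total I = 10398.3 cm⁴.

I_x ≈ 1.040 × 10⁴ cm⁴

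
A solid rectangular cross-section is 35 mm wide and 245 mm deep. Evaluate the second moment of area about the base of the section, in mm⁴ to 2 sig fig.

The section: 35 × 245, A = 8 575 mm², y = 122.5 mm, Ī = 42 892 865 mm⁴.
Transfer it to a horizontal axis along the bottom face using Ī + A·d² with d = y − 0:
  the section: d = 122.5 mm → contributes +171 571 458 mm⁴
Total I = 171 571 458 mm⁴.

I_base ≈ 1.7 × 10⁸ mm⁴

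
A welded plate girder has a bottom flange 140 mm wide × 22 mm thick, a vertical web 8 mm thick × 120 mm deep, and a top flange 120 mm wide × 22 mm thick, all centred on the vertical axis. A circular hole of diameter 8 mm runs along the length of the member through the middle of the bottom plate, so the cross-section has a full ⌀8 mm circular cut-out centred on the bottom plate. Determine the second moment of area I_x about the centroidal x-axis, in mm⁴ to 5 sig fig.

I_x ≈ 2.9848 × 10⁷ mm⁴

Break the section into simple shapes (no overlaps), measuring from the bottom-left corner of the bounding box.
Bottom plate: 140 × 22, A = 3 080 mm², y = 11 mm, Ī = 124226.7 mm⁴.
Web plate: 8 × 120, A = 960 mm², y = 82 mm, Ī = 1 152 000 mm⁴.
Top plate: 120 × 22, A = 2 640 mm², y = 153 mm, Ī = 106 480 mm⁴.
Hole (subtracted): ⌀8, A = 50.26548 mm², y = 11 mm, Ī = 201.0619 mm⁴.
Centroid: ȳ = ΣA·y / ΣA = 77.82621 mm.
Transfer each piece to the centroidal x-axis using Ī + A·d² with d = y − 77.82621:
  bottom plate: d = -66.82621 mm → contributes +13 878 711 mm⁴
  web plate: d = 4.173795 mm → contributes +1 168 724 mm⁴
  top plate: d = 75.17379 mm → contributes +15 025 382 mm⁴
  hole: d = -66.82621 mm → contributes −224673.7 mm⁴
Total I = 29 848 144 mm⁴.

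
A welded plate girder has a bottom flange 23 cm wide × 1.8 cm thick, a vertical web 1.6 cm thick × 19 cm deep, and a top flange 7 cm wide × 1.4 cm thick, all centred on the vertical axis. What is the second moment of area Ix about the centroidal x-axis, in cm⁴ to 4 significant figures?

Ix ≈ 5085 cm⁴

Split into non-overlapping primitives; take the origin at the lower-left of the bounding box.
Bottom plate: 23 × 1.8, A = 41.4 cm², y = 0.9 cm, Ī = 11.178 cm⁴.
Web plate: 1.6 × 19, A = 30.4 cm², y = 11.3 cm, Ī = 914.533 cm⁴.
Top plate: 7 × 1.4, A = 9.8 cm², y = 21.5 cm, Ī = 1.60067 cm⁴.
Centroid: ȳ = ΣA·y / ΣA = 7.24853 cm.
Transfer each piece to the centroidal x-axis using Ī + A·d² with d = y − 7.24853:
  bottom plate: d = -6.34853 cm → contributes +1679.76 cm⁴
  web plate: d = 4.05147 cm → contributes +1413.53 cm⁴
  top plate: d = 14.2515 cm → contributes +1992.02 cm⁴
Total I = 5085.31 cm⁴.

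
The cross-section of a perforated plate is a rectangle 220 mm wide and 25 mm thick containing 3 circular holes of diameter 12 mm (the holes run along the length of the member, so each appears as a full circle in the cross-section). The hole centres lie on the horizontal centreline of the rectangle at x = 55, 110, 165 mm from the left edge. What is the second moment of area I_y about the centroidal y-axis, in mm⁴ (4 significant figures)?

Split into non-overlapping primitives; take the origin at the lower-left of the bounding box.
Plate: 220 × 25, A = 5 500 mm², x = 110 mm, Ī = 22 183 333 mm⁴.
Hole 1 (subtracted): ⌀12, A = 113.097 mm², x = 55 mm, Ī = 1017.88 mm⁴.
Hole 2 (subtracted): ⌀12, A = 113.097 mm², x = 110 mm, Ī = 1017.88 mm⁴.
Hole 3 (subtracted): ⌀12, A = 113.097 mm², x = 165 mm, Ī = 1017.88 mm⁴.
By symmetry the centroid is at mid-width, x̄ = 110 mm.
Transfer each piece to the centroidal y-axis using Ī + A·d² with d = x − 110:
  plate: d = 0 mm → contributes +22 183 333 mm⁴
  hole 1: d = -55 mm → contributes −343 137 mm⁴
  hole 2: d = 0 mm → contributes −1017.88 mm⁴
  hole 3: d = 55 mm → contributes −343 137 mm⁴
Total I = 21 496 041 mm⁴.

I_y ≈ 2.150 × 10⁷ mm⁴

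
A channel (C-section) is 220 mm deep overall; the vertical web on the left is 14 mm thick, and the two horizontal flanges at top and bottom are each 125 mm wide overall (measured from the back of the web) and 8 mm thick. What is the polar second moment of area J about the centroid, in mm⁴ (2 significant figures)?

J ≈ 3.9 × 10⁷ mm⁴

Split into non-overlapping primitives; take the origin at the lower-left of the bounding box.
Web: 14 × 220, A = 3 080 mm², y = 110 mm, Ī = 12 422 667 mm⁴.
Top flange (beyond web): 111 × 8, A = 888 mm², y = 216 mm, Ī = 4 736 mm⁴.
Bottom flange (beyond web): 111 × 8, A = 888 mm², y = 4 mm, Ī = 4 736 mm⁴.
By symmetry the centroid is at mid-height, ȳ = 110 mm.
Transfer each piece to the centroidal x-axis using Ī + A·d² with d = y − 110:
  web: d = 0 mm → contributes +12 422 667 mm⁴
  top flange (beyond web): d = 106 mm → contributes +9 982 304 mm⁴
  bottom flange (beyond web): d = -106 mm → contributes +9 982 304 mm⁴
Total I = 32 387 275 mm⁴.
For the y-axis: x̄ = 29.86 mm.
Repeating about the centroidal y-axis gives I_y = 6 274 041 mm⁴.
Polar second moment: J = I_x + I_y = 38 661 316 mm⁴.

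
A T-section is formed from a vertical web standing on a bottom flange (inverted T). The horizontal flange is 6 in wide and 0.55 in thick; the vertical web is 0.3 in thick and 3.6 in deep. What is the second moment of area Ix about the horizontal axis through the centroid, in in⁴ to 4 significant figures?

Ix ≈ 4.753 in⁴

Treat the section as a set of non-overlapping primitives; coordinates are from the bounding-box lower-left.
Flange: 6 × 0.55, A = 3.3 in², y = 0.275 in, Ī = 0.0831875 in⁴.
Web: 0.3 × 3.6, A = 1.08 in², y = 2.35 in, Ī = 1.1664 in⁴.
Centroid: ȳ = ΣA·y / ΣA = 0.786644 in.
Transfer each piece to the horizontal axis through the centroid using Ī + A·d² with d = y − 0.786644:
  flange: d = -0.511644 in → contributes +0.94706 in⁴
  web: d = 1.56336 in → contributes +3.80601 in⁴
Total I = 4.75307 in⁴.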